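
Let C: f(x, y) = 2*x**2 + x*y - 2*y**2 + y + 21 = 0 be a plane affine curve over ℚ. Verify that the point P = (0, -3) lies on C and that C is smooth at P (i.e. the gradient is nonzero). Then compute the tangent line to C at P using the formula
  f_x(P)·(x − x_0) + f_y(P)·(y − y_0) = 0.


Tangent line at P: -3*x + 13*y + 39 = 0.

Step 1: f(0, -3) = 0, so P lies on C.
Step 2: partial derivatives
  f_x(x, y) = 4*x + y, f_y(x, y) = x - 4*y + 1.
  f_x(P) = -3, f_y(P) = 13 (gradient nonzero, so P is smooth).
Step 3: tangent line at P: -3·(x − 0) + 13·(y − -3) = 0.
Expanding: -3*x + 13*y + 39 = 0.


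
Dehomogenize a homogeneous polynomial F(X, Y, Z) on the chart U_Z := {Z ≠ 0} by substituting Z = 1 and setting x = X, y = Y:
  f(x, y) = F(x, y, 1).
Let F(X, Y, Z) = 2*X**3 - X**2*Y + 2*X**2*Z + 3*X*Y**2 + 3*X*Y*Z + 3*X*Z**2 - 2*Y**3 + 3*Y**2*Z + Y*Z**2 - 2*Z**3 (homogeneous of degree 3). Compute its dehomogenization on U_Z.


f(x, y) = 2*x**3 - x**2*y + 2*x**2 + 3*x*y**2 + 3*x*y + 3*x - 2*y**3 + 3*y**2 + y - 2

On U_Z we set Z = 1. Each monomial c·X^i·Y^j·Z^k in F becomes c·x^i·y^j·1^k = c·x^i·y^j.
Substituting Z = 1: F(X, Y, 1) = 2*x**3 - x**2*y + 2*x**2 + 3*x*y**2 + 3*x*y + 3*x - 2*y**3 + 3*y**2 + y - 2.
Note: deg(f) ≤ deg(F) = 3; strict inequality happens when F is divisible by Z (lost terms).


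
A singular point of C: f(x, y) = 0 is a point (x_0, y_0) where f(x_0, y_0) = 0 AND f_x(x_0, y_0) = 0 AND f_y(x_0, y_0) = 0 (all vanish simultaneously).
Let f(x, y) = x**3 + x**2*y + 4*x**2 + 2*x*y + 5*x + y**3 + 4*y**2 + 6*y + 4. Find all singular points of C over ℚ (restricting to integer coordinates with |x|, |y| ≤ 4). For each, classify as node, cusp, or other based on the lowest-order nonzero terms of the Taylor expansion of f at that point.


Singular points: {(-1, -1)}; classification: cusp.

Compute partial derivatives:
  f_x = 3*x**2 + 2*x*y + 8*x + 2*y + 5.
  f_y = x**2 + 2*x + 3*y**2 + 8*y + 6.
Scan x_0 ∈ {−4, ..., 4}. For each x_0, f_y(x_0, y) is a polynomial in y; find its integer roots y ∈ {−4, ..., 4}, then test f_x and f at those candidates.
  x = -4: f_y(-4, y) = 3*y**2 + 8*y + 14; no integer root y with |y| ≤ 4.
  x = -3: f_y(-3, y) = 3*y**2 + 8*y + 9; no integer root y with |y| ≤ 4.
  x = -2: f_y(-2, y) = 3*y**2 + 8*y + 6; no integer root y with |y| ≤ 4.
  x = -1: f_y(-1, y) = 3*y**2 + 8*y + 5; vanishes at y ∈ {-1}. (-1, -1): f_x = 0, f = 0 — SINGULAR.
  x = 0: f_y(0, y) = 3*y**2 + 8*y + 6; no integer root y with |y| ≤ 4.
  x = 1: f_y(1, y) = 3*y**2 + 8*y + 9; no integer root y with |y| ≤ 4.
  x = 2: f_y(2, y) = 3*y**2 + 8*y + 14; no integer root y with |y| ≤ 4.
  x = 3: f_y(3, y) = 3*y**2 + 8*y + 21; no integer root y with |y| ≤ 4.
  x = 4: f_y(4, y) = 3*y**2 + 8*y + 30; no integer root y with |y| ≤ 4.
Only singular point on the grid: (-1, -1).
Classify: substitute x = -1 + u, y = -1 + v and expand: f = u**3 + u**2*v + v**3 + v**2.
No constant or linear terms (consistent with a singular point). Quadratic part: v**2. Cubic part: u**3 + u**2*v + v**3.
The quadratic part v**2 is a perfect square, so there is a single (double) tangent line v = 0, i.e. y = -1. Restricting the cubic part to that line (v = 0) leaves u**3 ≠ 0, so f is not divisible by v and the branch is v² ≈ -u**3 to lowest order — this is a cusp.
Classification: cusp.


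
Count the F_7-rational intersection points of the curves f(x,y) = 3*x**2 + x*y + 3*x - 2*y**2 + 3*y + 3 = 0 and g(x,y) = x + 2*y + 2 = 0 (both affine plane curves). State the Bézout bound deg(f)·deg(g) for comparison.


Common zeros: ∅; count = 0; Bézout bound = 2.

deg(f) = 2, deg(g) = 1, so Bézout bound = 2.
Scan x ∈ F_7. For each x, list the y ∈ F_7 with f(x, y) ≡ 0 and those with g(x, y) ≡ 0 (mod 7); the common zeros in that column are the intersection.
  x = 0: f ≡ 0 at y ∈ ∅; g ≡ 0 at y ∈ {6}; common: ∅.
  x = 1: f ≡ 0 at y ∈ {4, 5}; g ≡ 0 at y ∈ {2}; common: ∅.
  x = 2: f ≡ 0 at y ∈ {0, 6}; g ≡ 0 at y ∈ {5}; common: ∅.
  x = 3: f ≡ 0 at y ∈ ∅; g ≡ 0 at y ∈ {1}; common: ∅.
  x = 4: f ≡ 0 at y ∈ {0}; g ≡ 0 at y ∈ {4}; common: ∅.
  x = 5: f ≡ 0 at y ∈ ∅; g ≡ 0 at y ∈ {0}; common: ∅.
  x = 6: f ≡ 0 at y ∈ {4}; g ≡ 0 at y ∈ {3}; common: ∅.
Collecting: common zeros = ∅, so the count is 0.
Comparison with the Bézout bound: 0 ≤ 2 = deg(f)·deg(g), as expected for curves with no common component (the affine F_7-count falls short of the bound because intersections may lie at infinity, over extension fields, or carry multiplicity).


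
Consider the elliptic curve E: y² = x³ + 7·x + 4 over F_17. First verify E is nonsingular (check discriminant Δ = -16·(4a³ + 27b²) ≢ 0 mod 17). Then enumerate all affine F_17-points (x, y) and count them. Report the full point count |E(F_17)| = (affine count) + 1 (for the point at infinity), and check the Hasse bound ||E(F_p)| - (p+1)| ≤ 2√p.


Affine points = {(0, 2), (0, 15), (2, 3), (2, 14), (3, 1), (3, 16), (11, 1), (11, 16), (15, 4), (15, 13), (16, 8), (16, 9)}; affine count = 12; |E(F_17)| = 13.

Discriminant check: Δ ∝ 4a³ + 27b² = 4·7³ + 27·4² = 4·343 + 27·16 ≡ 2 (mod 17). Nonzero ⇒ E is nonsingular.
For each x ∈ F_17, compute rhs = x³ + 7·x + 4 mod 17, then count y ∈ F_17 with y² ≡ rhs.
  x = 0: rhs = 4, matching y values: 2, 15 (2 points).
  x = 1: rhs = 12, matching y values: none (0 points).
  x = 2: rhs = 9, matching y values: 3, 14 (2 points).
  x = 3: rhs = 1, matching y values: 1, 16 (2 points).
  x = 4: rhs = 11, matching y values: none (0 points).
  x = 5: rhs = 11, matching y values: none (0 points).
  x = 6: rhs = 7, matching y values: none (0 points).
  x = 7: rhs = 5, matching y values: none (0 points).
  x = 8: rhs = 11, matching y values: none (0 points).
  x = 9: rhs = 14, matching y values: none (0 points).
  x = 10: rhs = 3, matching y values: none (0 points).
  x = 11: rhs = 1, matching y values: 1, 16 (2 points).
  x = 12: rhs = 14, matching y values: none (0 points).
  x = 13: rhs = 14, matching y values: none (0 points).
  x = 14: rhs = 7, matching y values: none (0 points).
  x = 15: rhs = 16, matching y values: 4, 13 (2 points).
  x = 16: rhs = 13, matching y values: 8, 9 (2 points).
Total affine count: 12.
Full point count |E(F_17)| = 12 + 1 = 13.
Hasse bound: |13 − (17+1)| = |-5| = 5 ≤ 2√17 ≈ 8.2462 ✓.


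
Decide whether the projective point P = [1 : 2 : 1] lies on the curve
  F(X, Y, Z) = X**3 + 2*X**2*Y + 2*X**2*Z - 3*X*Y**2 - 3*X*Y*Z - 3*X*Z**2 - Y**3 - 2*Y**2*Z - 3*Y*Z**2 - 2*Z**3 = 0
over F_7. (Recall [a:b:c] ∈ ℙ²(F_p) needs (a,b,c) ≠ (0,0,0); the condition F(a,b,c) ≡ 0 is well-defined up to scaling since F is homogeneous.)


F(1,2,1) ≡ 4 (mod 7); P is NOT on the curve.

Evaluate F(1, 2, 1) term-by-term (mod 7).
  X**3 ↦ 1·1·1·1 = 1
  2*X**2*Y ↦ 2·1·2·1 = 4
  2*X**2*Z ↦ 2·1·1·1 = 2
  -3*X*Y**2 ↦ -3·1·4·1 = -12
  -3*X*Y*Z ↦ -3·1·2·1 = -6
  -3*X*Z**2 ↦ -3·1·1·1 = -3
  -Y**3 ↦ -1·1·8·1 = -8
  -2*Y**2*Z ↦ -2·1·4·1 = -8
  -3*Y*Z**2 ↦ -3·1·2·1 = -6
  -2*Z**3 ↦ -2·1·1·1 = -2
Sum: F(1, 2, 1) = (1) + (4) + (2) + (-12) + (-6) + (-3) + (-8) + (-8) + (-6) + (-2) = -38.
Reducing mod 7: -38 ≡ 4 (mod 7).
Since F(a, b, c) ≡ 4 ≠ 0 (mod 7), P does NOT lie on the curve.


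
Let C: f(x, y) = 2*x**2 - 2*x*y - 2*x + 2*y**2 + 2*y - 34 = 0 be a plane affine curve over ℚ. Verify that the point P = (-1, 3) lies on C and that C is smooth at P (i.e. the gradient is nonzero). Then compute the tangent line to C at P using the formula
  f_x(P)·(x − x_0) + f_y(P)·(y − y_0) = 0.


Tangent line at P: -12*x + 16*y - 60 = 0.

Step 1: f(-1, 3) = 0, so P lies on C.
Step 2: partial derivatives
  f_x(x, y) = 4*x - 2*y - 2, f_y(x, y) = -2*x + 4*y + 2.
  f_x(P) = -12, f_y(P) = 16 (gradient nonzero, so P is smooth).
Step 3: tangent line at P: -12·(x − -1) + 16·(y − 3) = 0.
Expanding: -12*x + 16*y - 60 = 0.


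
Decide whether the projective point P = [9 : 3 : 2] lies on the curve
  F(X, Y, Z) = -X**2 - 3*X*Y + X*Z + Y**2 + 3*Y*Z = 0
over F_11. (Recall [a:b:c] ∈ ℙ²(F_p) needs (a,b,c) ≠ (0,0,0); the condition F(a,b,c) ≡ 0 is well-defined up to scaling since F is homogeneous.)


F(9,3,2) ≡ 4 (mod 11); P is NOT on the curve.

Evaluate F(9, 3, 2) term-by-term (mod 11).
  -X**2 ↦ -1·81·1·1 = -81
  -3*X*Y ↦ -3·9·3·1 = -81
  X*Z ↦ 1·9·1·2 = 18
  Y**2 ↦ 1·1·9·1 = 9
  3*Y*Z ↦ 3·1·3·2 = 18
Sum: F(9, 3, 2) = (-81) + (-81) + (18) + (9) + (18) = -117.
Reducing mod 11: -117 ≡ 4 (mod 11).
Since F(a, b, c) ≡ 4 ≠ 0 (mod 11), P does NOT lie on the curve.


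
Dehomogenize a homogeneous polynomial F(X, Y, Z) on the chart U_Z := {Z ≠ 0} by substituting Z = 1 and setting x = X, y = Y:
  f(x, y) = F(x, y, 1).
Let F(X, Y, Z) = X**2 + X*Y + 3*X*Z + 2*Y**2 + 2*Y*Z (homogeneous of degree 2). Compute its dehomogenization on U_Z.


f(x, y) = x**2 + x*y + 3*x + 2*y**2 + 2*y

On U_Z we set Z = 1. Each monomial c·X^i·Y^j·Z^k in F becomes c·x^i·y^j·1^k = c·x^i·y^j.
Substituting Z = 1: F(X, Y, 1) = x**2 + x*y + 3*x + 2*y**2 + 2*y.
Note: deg(f) ≤ deg(F) = 2; strict inequality happens when F is divisible by Z (lost terms).


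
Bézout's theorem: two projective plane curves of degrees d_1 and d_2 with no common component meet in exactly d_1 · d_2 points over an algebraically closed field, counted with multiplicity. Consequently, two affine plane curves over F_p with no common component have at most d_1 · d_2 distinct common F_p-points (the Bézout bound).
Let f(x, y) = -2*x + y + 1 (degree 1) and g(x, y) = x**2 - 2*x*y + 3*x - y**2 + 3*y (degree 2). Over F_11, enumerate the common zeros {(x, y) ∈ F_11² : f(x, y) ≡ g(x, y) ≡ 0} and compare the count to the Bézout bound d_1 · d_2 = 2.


Common zeros: {(3, 5), (7, 2)}; count = 2; Bézout bound = 2.

deg(f) = 1, deg(g) = 2, so Bézout bound = 2.
Scan x ∈ F_11. For each x, list the y ∈ F_11 with f(x, y) ≡ 0 and those with g(x, y) ≡ 0 (mod 11); the common zeros in that column are the intersection.
  x = 0: f ≡ 0 at y ∈ {10}; g ≡ 0 at y ∈ {0, 3}; common: ∅.
  x = 1: f ≡ 0 at y ∈ {1}; g ≡ 0 at y ∈ ∅; common: ∅.
  x = 2: f ≡ 0 at y ∈ {3}; g ≡ 0 at y ∈ ∅; common: ∅.
  x = 3: f ≡ 0 at y ∈ {5}; g ≡ 0 at y ∈ {3, 5}; common: {5}.
  x = 4: f ≡ 0 at y ∈ {7}; g ≡ 0 at y ∈ {1, 5}; common: ∅.
  x = 5: f ≡ 0 at y ∈ {9}; g ≡ 0 at y ∈ {2}; common: ∅.
  x = 6: f ≡ 0 at y ∈ {0}; g ≡ 0 at y ∈ {1}; common: ∅.
  x = 7: f ≡ 0 at y ∈ {2}; g ≡ 0 at y ∈ {2, 9}; common: {2}.
  x = 8: f ≡ 0 at y ∈ {4}; g ≡ 0 at y ∈ {0, 9}; common: ∅.
  x = 9: f ≡ 0 at y ∈ {6}; g ≡ 0 at y ∈ ∅; common: ∅.
  x = 10: f ≡ 0 at y ∈ {8}; g ≡ 0 at y ∈ ∅; common: ∅.
Collecting: common zeros = {(3, 5), (7, 2)}, so the count is 2.
Comparison with the Bézout bound: 2 ≤ 2 = deg(f)·deg(g), as expected for curves with no common component (the bound is attained).


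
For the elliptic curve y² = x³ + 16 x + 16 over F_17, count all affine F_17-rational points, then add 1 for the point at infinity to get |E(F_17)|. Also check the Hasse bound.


Affine points = {(0, 4), (0, 13), (1, 4), (1, 13), (4, 5), (4, 12), (5, 0), (12, 7), (12, 10), (14, 3), (14, 14), (16, 4), (16, 13)}; affine count = 13; |E(F_17)| = 14.

Discriminant check: Δ ∝ 4a³ + 27b² = 4·16³ + 27·16² = 4·4096 + 27·256 ≡ 6 (mod 17). Nonzero ⇒ E is nonsingular.
For each x ∈ F_17, compute rhs = x³ + 16·x + 16 mod 17, then count y ∈ F_17 with y² ≡ rhs.
  x = 0: rhs = 16, matching y values: 4, 13 (2 points).
  x = 1: rhs = 16, matching y values: 4, 13 (2 points).
  x = 2: rhs = 5, matching y values: none (0 points).
  x = 3: rhs = 6, matching y values: none (0 points).
  x = 4: rhs = 8, matching y values: 5, 12 (2 points).
  x = 5: rhs = 0, matching y values: 0 (1 points).
  x = 6: rhs = 5, matching y values: none (0 points).
  x = 7: rhs = 12, matching y values: none (0 points).
  x = 8: rhs = 10, matching y values: none (0 points).
  x = 9: rhs = 5, matching y values: none (0 points).
  x = 10: rhs = 3, matching y values: none (0 points).
  x = 11: rhs = 10, matching y values: none (0 points).
  x = 12: rhs = 15, matching y values: 7, 10 (2 points).
  x = 13: rhs = 7, matching y values: none (0 points).
  x = 14: rhs = 9, matching y values: 3, 14 (2 points).
  x = 15: rhs = 10, matching y values: none (0 points).
  x = 16: rhs = 16, matching y values: 4, 13 (2 points).
Total affine count: 13.
Full point count |E(F_17)| = 13 + 1 = 14.
Hasse bound: |14 − (17+1)| = |-4| = 4 ≤ 2√17 ≈ 8.2462 ✓.


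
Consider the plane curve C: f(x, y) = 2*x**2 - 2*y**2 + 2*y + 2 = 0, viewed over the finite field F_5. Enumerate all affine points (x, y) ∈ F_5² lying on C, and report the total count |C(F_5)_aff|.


Affine F_5-points: {(0, 3), (1, 2), (1, 4), (2, 0), (2, 1), (3, 0), (3, 1), (4, 2), (4, 4)}; count = 9.

For each of the 25 pairs (x, y) ∈ F_5², evaluate f(x, y) mod 5. Record the zeros.
  x = 0: [0↦2, 1↦2, 2↦3, 3↦0, 4↦3]  zeros at y ∈ {3}
  x = 1: [0↦4, 1↦4, 2↦0, 3↦2, 4↦0]  zeros at y ∈ {2, 4}
  x = 2: [0↦0, 1↦0, 2↦1, 3↦3, 4↦1]  zeros at y ∈ {0, 1}
  x = 3: [0↦0, 1↦0, 2↦1, 3↦3, 4↦1]  zeros at y ∈ {0, 1}
  x = 4: [0↦4, 1↦4, 2↦0, 3↦2, 4↦0]  zeros at y ∈ {2, 4}
Collecting zeros: affine points = {(0, 3), (1, 2), (1, 4), (2, 0), (2, 1), (3, 0), (3, 1), (4, 2), (4, 4)}.
Total count |C(F_5)_aff| = 9.


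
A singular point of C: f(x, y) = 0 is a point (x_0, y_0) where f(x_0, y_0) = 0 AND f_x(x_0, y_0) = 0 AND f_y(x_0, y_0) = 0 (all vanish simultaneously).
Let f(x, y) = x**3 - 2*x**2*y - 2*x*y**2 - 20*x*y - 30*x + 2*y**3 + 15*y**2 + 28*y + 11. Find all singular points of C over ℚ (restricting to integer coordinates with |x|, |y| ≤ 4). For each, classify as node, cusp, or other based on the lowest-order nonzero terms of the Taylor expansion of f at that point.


Singular points: {(-2, -3)}; classification: cusp.

Compute partial derivatives:
  f_x = 3*x**2 - 4*x*y - 2*y**2 - 20*y - 30.
  f_y = -2*x**2 - 4*x*y - 20*x + 6*y**2 + 30*y + 28.
Scan x_0 ∈ {−4, ..., 4}. For each x_0, f_y(x_0, y) is a polynomial in y; find its integer roots y ∈ {−4, ..., 4}, then test f_x and f at those candidates.
  x = -4: f_y(-4, y) = 6*y**2 + 46*y + 76; no integer root y with |y| ≤ 4.
  x = -3: f_y(-3, y) = 6*y**2 + 42*y + 70; no integer root y with |y| ≤ 4.
  x = -2: f_y(-2, y) = 6*y**2 + 38*y + 60; vanishes at y ∈ {-3}. (-2, -3): f_x = 0, f = 0 — SINGULAR.
  x = -1: f_y(-1, y) = 6*y**2 + 34*y + 46; no integer root y with |y| ≤ 4.
  x = 0: f_y(0, y) = 6*y**2 + 30*y + 28; no integer root y with |y| ≤ 4.
  x = 1: f_y(1, y) = 6*y**2 + 26*y + 6; no integer root y with |y| ≤ 4.
  x = 2: f_y(2, y) = 6*y**2 + 22*y - 20; no integer root y with |y| ≤ 4.
  x = 3: f_y(3, y) = 6*y**2 + 18*y - 50; no integer root y with |y| ≤ 4.
  x = 4: f_y(4, y) = 6*y**2 + 14*y - 84; no integer root y with |y| ≤ 4.
Only singular point on the grid: (-2, -3).
Classify: substitute x = -2 + u, y = -3 + v and expand: f = u**3 - 2*u**2*v - 2*u*v**2 + 2*v**3 + v**2.
No constant or linear terms (consistent with a singular point). Quadratic part: v**2. Cubic part: u**3 - 2*u**2*v - 2*u*v**2 + 2*v**3.
The quadratic part v**2 is a perfect square, so there is a single (double) tangent line v = 0, i.e. y = -3. Restricting the cubic part to that line (v = 0) leaves u**3 ≠ 0, so f is not divisible by v and the branch is v² ≈ -u**3 to lowest order — this is a cusp.
Classification: cusp.


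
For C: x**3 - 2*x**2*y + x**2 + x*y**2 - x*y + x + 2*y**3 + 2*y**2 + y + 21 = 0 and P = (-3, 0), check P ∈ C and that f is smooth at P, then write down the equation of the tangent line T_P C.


Tangent line at P: 22*x - 14*y + 66 = 0.

Step 1: f(-3, 0) = 0, so P lies on C.
Step 2: partial derivatives
  f_x(x, y) = 3*x**2 - 4*x*y + 2*x + y**2 - y + 1, f_y(x, y) = -2*x**2 + 2*x*y - x + 6*y**2 + 4*y + 1.
  f_x(P) = 22, f_y(P) = -14 (gradient nonzero, so P is smooth).
Step 3: tangent line at P: 22·(x − -3) + -14·(y − 0) = 0.
Expanding: 22*x - 14*y + 66 = 0.


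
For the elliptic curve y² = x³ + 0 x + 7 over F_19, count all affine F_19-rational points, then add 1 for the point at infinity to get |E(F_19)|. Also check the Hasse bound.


Affine points = {(0, 8), (0, 11), (8, 5), (8, 14), (10, 0), (12, 5), (12, 14), (13, 0), (15, 0), (18, 5), (18, 14)}; affine count = 11; |E(F_19)| = 12.

Discriminant check: Δ ∝ 4a³ + 27b² = 4·0³ + 27·7² = 4·0 + 27·49 ≡ 12 (mod 19). Nonzero ⇒ E is nonsingular.
For each x ∈ F_19, compute rhs = x³ + 0·x + 7 mod 19, then count y ∈ F_19 with y² ≡ rhs.
  x = 0: rhs = 7, matching y values: 8, 11 (2 points).
  x = 1: rhs = 8, matching y values: none (0 points).
  x = 2: rhs = 15, matching y values: none (0 points).
  x = 3: rhs = 15, matching y values: none (0 points).
  x = 4: rhs = 14, matching y values: none (0 points).
  x = 5: rhs = 18, matching y values: none (0 points).
  x = 6: rhs = 14, matching y values: none (0 points).
  x = 7: rhs = 8, matching y values: none (0 points).
  x = 8: rhs = 6, matching y values: 5, 14 (2 points).
  x = 9: rhs = 14, matching y values: none (0 points).
  x = 10: rhs = 0, matching y values: 0 (1 points).
  x = 11: rhs = 8, matching y values: none (0 points).
  x = 12: rhs = 6, matching y values: 5, 14 (2 points).
  x = 13: rhs = 0, matching y values: 0 (1 points).
  x = 14: rhs = 15, matching y values: none (0 points).
  x = 15: rhs = 0, matching y values: 0 (1 points).
  x = 16: rhs = 18, matching y values: none (0 points).
  x = 17: rhs = 18, matching y values: none (0 points).
  x = 18: rhs = 6, matching y values: 5, 14 (2 points).
Total affine count: 11.
Full point count |E(F_19)| = 11 + 1 = 12.
Hasse bound: |12 − (19+1)| = |-8| = 8 ≤ 2√19 ≈ 8.7178 ✓.


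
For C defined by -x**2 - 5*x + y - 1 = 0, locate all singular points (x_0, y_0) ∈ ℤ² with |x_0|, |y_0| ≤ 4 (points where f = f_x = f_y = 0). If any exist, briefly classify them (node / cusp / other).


No singular points in the scanned grid; C is smooth there.

Compute partial derivatives:
  f_x = -2*x - 5.
  f_y = 1.
f_y = 1 is a nonzero constant, so f_y never vanishes: no point (x, y) can satisfy f = f_x = f_y = 0. In particular no (x, y) ∈ {−4, ..., 4}² is singular; the curve is smooth.


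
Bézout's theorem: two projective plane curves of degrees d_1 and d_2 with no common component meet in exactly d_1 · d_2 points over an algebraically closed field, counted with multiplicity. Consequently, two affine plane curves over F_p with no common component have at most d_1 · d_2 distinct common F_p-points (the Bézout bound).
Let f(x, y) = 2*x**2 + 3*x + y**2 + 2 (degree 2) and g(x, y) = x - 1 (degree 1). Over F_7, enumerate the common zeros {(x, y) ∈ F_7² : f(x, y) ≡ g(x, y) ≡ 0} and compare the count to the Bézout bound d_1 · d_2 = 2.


Common zeros: {(1, 0)}; count = 1; Bézout bound = 2.

deg(f) = 2, deg(g) = 1, so Bézout bound = 2.
Scan x ∈ F_7. For each x, list the y ∈ F_7 with f(x, y) ≡ 0 and those with g(x, y) ≡ 0 (mod 7); the common zeros in that column are the intersection.
  x = 0: f ≡ 0 at y ∈ ∅; g ≡ 0 at y ∈ ∅; common: ∅.
  x = 1: f ≡ 0 at y ∈ {0}; g ≡ 0 at y ∈ {0, 1, 2, 3, 4, 5, 6}; common: {0}.
  x = 2: f ≡ 0 at y ∈ ∅; g ≡ 0 at y ∈ ∅; common: ∅.
  x = 3: f ≡ 0 at y ∈ ∅; g ≡ 0 at y ∈ ∅; common: ∅.
  x = 4: f ≡ 0 at y ∈ ∅; g ≡ 0 at y ∈ ∅; common: ∅.
  x = 5: f ≡ 0 at y ∈ ∅; g ≡ 0 at y ∈ ∅; common: ∅.
  x = 6: f ≡ 0 at y ∈ ∅; g ≡ 0 at y ∈ ∅; common: ∅.
Collecting: common zeros = {(1, 0)}, so the count is 1.
Comparison with the Bézout bound: 1 ≤ 2 = deg(f)·deg(g), as expected for curves with no common component (the affine F_7-count falls short of the bound because intersections may lie at infinity, over extension fields, or carry multiplicity).


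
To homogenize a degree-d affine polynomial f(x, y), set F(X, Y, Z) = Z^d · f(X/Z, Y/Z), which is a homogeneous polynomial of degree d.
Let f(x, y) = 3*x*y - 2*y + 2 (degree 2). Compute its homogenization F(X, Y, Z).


F(X, Y, Z) = 3*X*Y - 2*Y*Z + 2*Z**2

deg(f) = 2.
Substitute x = X/Z, y = Y/Z into f, then multiply by Z^2.
  monomial 3·x^1·y^1 ↦ 3·X^1·Y^1·Z^0.
  monomial -2·x^0·y^1 ↦ -2·X^0·Y^1·Z^1.
  monomial 2·x^0·y^0 ↦ 2·X^0·Y^0·Z^2.
Collecting: F(X, Y, Z) = 3*X*Y - 2*Y*Z + 2*Z**2.


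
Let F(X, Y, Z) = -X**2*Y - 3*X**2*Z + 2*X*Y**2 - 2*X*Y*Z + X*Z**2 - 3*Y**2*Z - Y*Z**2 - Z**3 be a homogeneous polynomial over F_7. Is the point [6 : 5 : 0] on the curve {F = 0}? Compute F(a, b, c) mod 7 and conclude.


F(6,5,0) ≡ 1 (mod 7); P is NOT on the curve.

Evaluate F(6, 5, 0) term-by-term (mod 7).
  -X**2*Y ↦ -1·36·5·1 = -180
  -3*X**2*Z ↦ -3·36·1·0 = 0
  2*X*Y**2 ↦ 2·6·25·1 = 300
  -2*X*Y*Z ↦ -2·6·5·0 = 0
  X*Z**2 ↦ 1·6·1·0 = 0
  -3*Y**2*Z ↦ -3·1·25·0 = 0
  -Y*Z**2 ↦ -1·1·5·0 = 0
  -Z**3 ↦ -1·1·1·0 = 0
Sum: F(6, 5, 0) = (-180) + (0) + (300) + (0) + (0) + (0) + (0) + (0) = 120.
Reducing mod 7: 120 ≡ 1 (mod 7).
Since F(a, b, c) ≡ 1 ≠ 0 (mod 7), P does NOT lie on the curve.


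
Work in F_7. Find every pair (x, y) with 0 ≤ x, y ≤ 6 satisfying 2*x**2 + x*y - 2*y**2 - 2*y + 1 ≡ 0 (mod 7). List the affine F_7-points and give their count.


Affine F_7-points: {(1, 1), (1, 2), (2, 1), (2, 6), (4, 3), (4, 5), (5, 2), (5, 3)}; count = 8.

For each of the 49 pairs (x, y) ∈ F_7², evaluate f(x, y) mod 7. Record the zeros.
  x = 0: [0↦1, 1↦4, 2↦3, 3↦5, 4↦3, 5↦4, 6↦1]  zeros at y ∈ ∅
  x = 1: [0↦3, 1↦0, 2↦0, 3↦3, 4↦2, 5↦4, 6↦2]  zeros at y ∈ {1, 2}
  x = 2: [0↦2, 1↦0, 2↦1, 3↦5, 4↦5, 5↦1, 6↦0]  zeros at y ∈ {1, 6}
  x = 3: [0↦5, 1↦4, 2↦6, 3↦4, 4↦5, 5↦2, 6↦2]  zeros at y ∈ ∅
  x = 4: [0↦5, 1↦5, 2↦1, 3↦0, 4↦2, 5↦0, 6↦1]  zeros at y ∈ {3, 5}
  x = 5: [0↦2, 1↦3, 2↦0, 3↦0, 4↦3, 5↦2, 6↦4]  zeros at y ∈ {2, 3}
  x = 6: [0↦3, 1↦5, 2↦3, 3↦4, 4↦1, 5↦1, 6↦4]  zeros at y ∈ ∅
Collecting zeros: affine points = {(1, 1), (1, 2), (2, 1), (2, 6), (4, 3), (4, 5), (5, 2), (5, 3)}.
Total count |C(F_7)_aff| = 8.


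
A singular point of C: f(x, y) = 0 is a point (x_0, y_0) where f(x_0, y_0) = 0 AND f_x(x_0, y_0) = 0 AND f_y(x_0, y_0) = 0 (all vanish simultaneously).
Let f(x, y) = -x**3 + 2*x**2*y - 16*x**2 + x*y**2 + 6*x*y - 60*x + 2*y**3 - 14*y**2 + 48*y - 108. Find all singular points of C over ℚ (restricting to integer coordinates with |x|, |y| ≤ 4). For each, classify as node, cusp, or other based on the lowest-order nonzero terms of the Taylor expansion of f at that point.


Singular points: {(-3, 3)}; classification: node.

Compute partial derivatives:
  f_x = -3*x**2 + 4*x*y - 32*x + y**2 + 6*y - 60.
  f_y = 2*x**2 + 2*x*y + 6*x + 6*y**2 - 28*y + 48.
Scan x_0 ∈ {−4, ..., 4}. For each x_0, f_y(x_0, y) is a polynomial in y; find its integer roots y ∈ {−4, ..., 4}, then test f_x and f at those candidates.
  x = -4: f_y(-4, y) = 6*y**2 - 36*y + 56; no integer root y with |y| ≤ 4.
  x = -3: f_y(-3, y) = 6*y**2 - 34*y + 48; vanishes at y ∈ {3}. (-3, 3): f_x = 0, f = 0 — SINGULAR.
  x = -2: f_y(-2, y) = 6*y**2 - 32*y + 44; no integer root y with |y| ≤ 4.
  x = -1: f_y(-1, y) = 6*y**2 - 30*y + 44; no integer root y with |y| ≤ 4.
  x = 0: f_y(0, y) = 6*y**2 - 28*y + 48; no integer root y with |y| ≤ 4.
  x = 1: f_y(1, y) = 6*y**2 - 26*y + 56; no integer root y with |y| ≤ 4.
  x = 2: f_y(2, y) = 6*y**2 - 24*y + 68; no integer root y with |y| ≤ 4.
  x = 3: f_y(3, y) = 6*y**2 - 22*y + 84; no integer root y with |y| ≤ 4.
  x = 4: f_y(4, y) = 6*y**2 - 20*y + 104; no integer root y with |y| ≤ 4.
Only singular point on the grid: (-3, 3).
Classify: substitute x = -3 + u, y = 3 + v and expand: f = -u**3 + 2*u**2*v - u**2 + u*v**2 + 2*v**3 + v**2.
No constant or linear terms (consistent with a singular point). Quadratic part: -u**2 + v**2. Cubic part: -u**3 + 2*u**2*v + u*v**2 + 2*v**3.
The quadratic part v**2 - u**2 = (v − u)(v + u) splits into two distinct linear factors, so there are two distinct tangent lines y − 3 = ±(x − -3) — this is a node (ordinary double point).
Classification: node.


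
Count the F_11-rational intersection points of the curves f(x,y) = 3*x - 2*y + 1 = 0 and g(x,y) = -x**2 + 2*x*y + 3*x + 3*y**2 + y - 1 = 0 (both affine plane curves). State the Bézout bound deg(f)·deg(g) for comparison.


Common zeros: ∅; count = 0; Bézout bound = 2.

deg(f) = 1, deg(g) = 2, so Bézout bound = 2.
Scan x ∈ F_11. For each x, list the y ∈ F_11 with f(x, y) ≡ 0 and those with g(x, y) ≡ 0 (mod 11); the common zeros in that column are the intersection.
  x = 0: f ≡ 0 at y ∈ {6}; g ≡ 0 at y ∈ ∅; common: ∅.
  x = 1: f ≡ 0 at y ∈ {2}; g ≡ 0 at y ∈ ∅; common: ∅.
  x = 2: f ≡ 0 at y ∈ {9}; g ≡ 0 at y ∈ ∅; common: ∅.
  x = 3: f ≡ 0 at y ∈ {5}; g ≡ 0 at y ∈ ∅; common: ∅.
  x = 4: f ≡ 0 at y ∈ {1}; g ≡ 0 at y ∈ {9, 10}; common: ∅.
  x = 5: f ≡ 0 at y ∈ {8}; g ≡ 0 at y ∈ {0}; common: ∅.
  x = 6: f ≡ 0 at y ∈ {4}; g ≡ 0 at y ∈ {5, 9}; common: ∅.
  x = 7: f ≡ 0 at y ∈ {0}; g ≡ 0 at y ∈ {1, 5}; common: ∅.
  x = 8: f ≡ 0 at y ∈ {7}; g ≡ 0 at y ∈ {10}; common: ∅.
  x = 9: f ≡ 0 at y ∈ {3}; g ≡ 0 at y ∈ {0, 1}; common: ∅.
  x = 10: f ≡ 0 at y ∈ {10}; g ≡ 0 at y ∈ ∅; common: ∅.
Collecting: common zeros = ∅, so the count is 0.
Comparison with the Bézout bound: 0 ≤ 2 = deg(f)·deg(g), as expected for curves with no common component (the affine F_11-count falls short of the bound because intersections may lie at infinity, over extension fields, or carry multiplicity).


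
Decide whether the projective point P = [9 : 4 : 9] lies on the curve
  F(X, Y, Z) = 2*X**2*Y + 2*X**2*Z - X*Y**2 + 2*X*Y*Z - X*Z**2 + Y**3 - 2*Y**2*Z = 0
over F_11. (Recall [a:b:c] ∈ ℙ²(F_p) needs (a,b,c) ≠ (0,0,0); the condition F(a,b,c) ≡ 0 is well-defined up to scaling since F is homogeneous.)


F(9,4,9) ≡ 7 (mod 11); P is NOT on the curve.

Evaluate F(9, 4, 9) term-by-term (mod 11).
  2*X**2*Y ↦ 2·81·4·1 = 648
  2*X**2*Z ↦ 2·81·1·9 = 1458
  -X*Y**2 ↦ -1·9·16·1 = -144
  2*X*Y*Z ↦ 2·9·4·9 = 648
  -X*Z**2 ↦ -1·9·1·81 = -729
  Y**3 ↦ 1·1·64·1 = 64
  -2*Y**2*Z ↦ -2·1·16·9 = -288
Sum: F(9, 4, 9) = (648) + (1458) + (-144) + (648) + (-729) + (64) + (-288) = 1657.
Reducing mod 11: 1657 ≡ 7 (mod 11).
Since F(a, b, c) ≡ 7 ≠ 0 (mod 11), P does NOT lie on the curve.


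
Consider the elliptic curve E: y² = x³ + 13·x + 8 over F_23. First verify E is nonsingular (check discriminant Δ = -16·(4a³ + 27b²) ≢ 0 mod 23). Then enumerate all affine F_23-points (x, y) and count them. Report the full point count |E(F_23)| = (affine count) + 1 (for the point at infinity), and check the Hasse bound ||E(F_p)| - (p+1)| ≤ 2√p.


Affine points = {(0, 10), (0, 13), (4, 3), (4, 20), (6, 7), (6, 16), (8, 7), (8, 16), (9, 7), (9, 16), (12, 11), (12, 12), (14, 6), (14, 17), (15, 6), (15, 17), (17, 6), (17, 17), (18, 5), (18, 18)}; affine count = 20; |E(F_23)| = 21.

Discriminant check: Δ ∝ 4a³ + 27b² = 4·13³ + 27·8² = 4·2197 + 27·64 ≡ 5 (mod 23). Nonzero ⇒ E is nonsingular.
For each x ∈ F_23, compute rhs = x³ + 13·x + 8 mod 23, then count y ∈ F_23 with y² ≡ rhs.
  x = 0: rhs = 8, matching y values: 10, 13 (2 points).
  x = 1: rhs = 22, matching y values: none (0 points).
  x = 2: rhs = 19, matching y values: none (0 points).
  x = 3: rhs = 5, matching y values: none (0 points).
  x = 4: rhs = 9, matching y values: 3, 20 (2 points).
  x = 5: rhs = 14, matching y values: none (0 points).
  x = 6: rhs = 3, matching y values: 7, 16 (2 points).
  x = 7: rhs = 5, matching y values: none (0 points).
  x = 8: rhs = 3, matching y values: 7, 16 (2 points).
  x = 9: rhs = 3, matching y values: 7, 16 (2 points).
  x = 10: rhs = 11, matching y values: none (0 points).
  x = 11: rhs = 10, matching y values: none (0 points).
  x = 12: rhs = 6, matching y values: 11, 12 (2 points).
  x = 13: rhs = 5, matching y values: none (0 points).
  x = 14: rhs = 13, matching y values: 6, 17 (2 points).
  x = 15: rhs = 13, matching y values: 6, 17 (2 points).
  x = 16: rhs = 11, matching y values: none (0 points).
  x = 17: rhs = 13, matching y values: 6, 17 (2 points).
  x = 18: rhs = 2, matching y values: 5, 18 (2 points).
  x = 19: rhs = 7, matching y values: none (0 points).
  x = 20: rhs = 11, matching y values: none (0 points).
  x = 21: rhs = 20, matching y values: none (0 points).
  x = 22: rhs = 17, matching y values: none (0 points).
Total affine count: 20.
Full point count |E(F_23)| = 20 + 1 = 21.
Hasse bound: |21 − (23+1)| = |-3| = 3 ≤ 2√23 ≈ 9.5917 ✓.


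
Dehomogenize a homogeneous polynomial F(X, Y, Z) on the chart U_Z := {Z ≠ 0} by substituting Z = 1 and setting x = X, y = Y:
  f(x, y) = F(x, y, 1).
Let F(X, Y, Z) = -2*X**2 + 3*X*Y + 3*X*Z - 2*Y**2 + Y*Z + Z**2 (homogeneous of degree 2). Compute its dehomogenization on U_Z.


f(x, y) = -2*x**2 + 3*x*y + 3*x - 2*y**2 + y + 1

On U_Z we set Z = 1. Each monomial c·X^i·Y^j·Z^k in F becomes c·x^i·y^j·1^k = c·x^i·y^j.
Substituting Z = 1: F(X, Y, 1) = -2*x**2 + 3*x*y + 3*x - 2*y**2 + y + 1.
Note: deg(f) ≤ deg(F) = 2; strict inequality happens when F is divisible by Z (lost terms).


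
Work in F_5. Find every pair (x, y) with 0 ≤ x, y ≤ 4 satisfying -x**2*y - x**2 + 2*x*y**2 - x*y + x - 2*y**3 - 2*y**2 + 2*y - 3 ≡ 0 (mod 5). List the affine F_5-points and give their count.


Affine F_5-points: {(0, 1), (0, 4), (1, 1), (2, 0), (4, 0)}; count = 5.

For each of the 25 pairs (x, y) ∈ F_5², evaluate f(x, y) mod 5. Record the zeros.
  x = 0: [0↦2, 1↦0, 2↦2, 3↦1, 4↦0]  zeros at y ∈ {1, 4}
  x = 1: [0↦2, 1↦0, 2↦1, 3↦3, 4↦4]  zeros at y ∈ {1}
  x = 2: [0↦0, 1↦1, 2↦4, 3↦2, 4↦3]  zeros at y ∈ {0}
  x = 3: [0↦1, 1↦3, 2↦1, 3↦3, 4↦2]  zeros at y ∈ ∅
  x = 4: [0↦0, 1↦1, 2↦2, 3↦1, 4↦1]  zeros at y ∈ {0}
Collecting zeros: affine points = {(0, 1), (0, 4), (1, 1), (2, 0), (4, 0)}.
Total count |C(F_5)_aff| = 5.


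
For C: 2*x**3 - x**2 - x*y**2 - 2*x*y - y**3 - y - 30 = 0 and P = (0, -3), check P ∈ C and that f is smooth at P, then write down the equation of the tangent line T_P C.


Tangent line at P: -3*x - 28*y - 84 = 0.

Step 1: f(0, -3) = 0, so P lies on C.
Step 2: partial derivatives
  f_x(x, y) = 6*x**2 - 2*x - y**2 - 2*y, f_y(x, y) = -2*x*y - 2*x - 3*y**2 - 1.
  f_x(P) = -3, f_y(P) = -28 (gradient nonzero, so P is smooth).
Step 3: tangent line at P: -3·(x − 0) + -28·(y − -3) = 0.
Expanding: -3*x - 28*y - 84 = 0.


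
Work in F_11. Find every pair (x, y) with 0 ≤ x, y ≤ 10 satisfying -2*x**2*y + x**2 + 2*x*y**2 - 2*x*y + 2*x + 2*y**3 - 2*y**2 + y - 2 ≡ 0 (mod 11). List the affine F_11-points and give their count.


Affine F_11-points: {(0, 8), (1, 1), (1, 2), (1, 8), (3, 6), (4, 0), (5, 0), (7, 3), (9, 3)}; count = 9.

For each of the 121 pairs (x, y) ∈ F_11², evaluate f(x, y) mod 11. Record the zeros.
  x = 0: [0↦9, 1↦10, 2↦8, 3↦4, 4↦10, 5↦5, 6↦1, 7↦10, 8↦0, 9↦5, 10↦4]  zeros at y ∈ {8}
  x = 1: [0↦1, 1↦0, 2↦0, 3↦2, 4↦7, 5↦5, 6↦8, 7↦6, 8↦0, 9↦2, 10↦2]  zeros at y ∈ {1, 2, 8}
  x = 2: [0↦6, 1↦10, 2↦8, 3↦1, 4↦1, 5↦9, 6↦4, 7↦9, 8↦3, 9↦9, 10↦6]  zeros at y ∈ ∅
  x = 3: [0↦2, 1↦7, 2↦10, 3↦1, 4↦3, 5↦6, 6↦0, 7↦8, 8↦9, 9↦4, 10↦5]  zeros at y ∈ {6}
  x = 4: [0↦0, 1↦2, 2↦6, 3↦2, 4↦2, 5↦7, 6↦7, 7↦3, 8↦7, 9↦9, 10↦10]  zeros at y ∈ {0}
  x = 5: [0↦0, 1↦6, 2↦7, 3↦4, 4↦9, 5↦1, 6↦3, 7↦5, 8↦8, 9↦2, 10↦10]  zeros at y ∈ {0}
  x = 6: [0↦2, 1↦8, 2↦2, 3↦7, 4↦2, 5↦10, 6↦10, 7↦3, 8↦1, 9↦5, 10↦5]  zeros at y ∈ ∅
  x = 7: [0↦6, 1↦8, 2↦2, 3↦0, 4↦3, 5↦1, 6↦6, 7↦8, 8↦8, 9↦7, 10↦6]  zeros at y ∈ {3}
  x = 8: [0↦1, 1↦6, 2↦7, 3↦5, 4↦1, 5↦7, 6↦2, 7↦9, 8↦7, 9↦8, 10↦2]  zeros at y ∈ ∅
  x = 9: [0↦9, 1↦2, 2↦6, 3↦0, 4↦7, 5↦6, 6↦9, 7↦6, 8↦9, 9↦8, 10↦4]  zeros at y ∈ {3}
  x = 10: [0↦8, 1↦7, 2↦10, 3↦7, 4↦10, 5↦9, 6↦5, 7↦10, 8↦3, 9↦7, 10↦1]  zeros at y ∈ ∅
Collecting zeros: affine points = {(0, 8), (1, 1), (1, 2), (1, 8), (3, 6), (4, 0), (5, 0), (7, 3), (9, 3)}.
Total count |C(F_11)_aff| = 9.


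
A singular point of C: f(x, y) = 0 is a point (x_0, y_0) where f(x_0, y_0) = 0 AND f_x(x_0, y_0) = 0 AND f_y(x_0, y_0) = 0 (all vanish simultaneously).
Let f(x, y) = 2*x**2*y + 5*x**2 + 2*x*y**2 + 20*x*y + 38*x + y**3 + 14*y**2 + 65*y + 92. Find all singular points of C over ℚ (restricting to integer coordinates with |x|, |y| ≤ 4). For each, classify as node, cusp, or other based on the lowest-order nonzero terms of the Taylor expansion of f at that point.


Singular points: {(-2, -3)}; classification: node.

Compute partial derivatives:
  f_x = 4*x*y + 10*x + 2*y**2 + 20*y + 38.
  f_y = 2*x**2 + 4*x*y + 20*x + 3*y**2 + 28*y + 65.
Scan x_0 ∈ {−4, ..., 4}. For each x_0, f_y(x_0, y) is a polynomial in y; find its integer roots y ∈ {−4, ..., 4}, then test f_x and f at those candidates.
  x = -4: f_y(-4, y) = 3*y**2 + 12*y + 17; no integer root y with |y| ≤ 4.
  x = -3: f_y(-3, y) = 3*y**2 + 16*y + 23; no integer root y with |y| ≤ 4.
  x = -2: f_y(-2, y) = 3*y**2 + 20*y + 33; vanishes at y ∈ {-3}. (-2, -3): f_x = 0, f = 0 — SINGULAR.
  x = -1: f_y(-1, y) = 3*y**2 + 24*y + 47; no integer root y with |y| ≤ 4.
  x = 0: f_y(0, y) = 3*y**2 + 28*y + 65; no integer root y with |y| ≤ 4.
  x = 1: f_y(1, y) = 3*y**2 + 32*y + 87; no integer root y with |y| ≤ 4.
  x = 2: f_y(2, y) = 3*y**2 + 36*y + 113; no integer root y with |y| ≤ 4.
  x = 3: f_y(3, y) = 3*y**2 + 40*y + 143; no integer root y with |y| ≤ 4.
  x = 4: f_y(4, y) = 3*y**2 + 44*y + 177; no integer root y with |y| ≤ 4.
Only singular point on the grid: (-2, -3).
Classify: substitute x = -2 + u, y = -3 + v and expand: f = 2*u**2*v - u**2 + 2*u*v**2 + v**3 + v**2.
No constant or linear terms (consistent with a singular point). Quadratic part: -u**2 + v**2. Cubic part: 2*u**2*v + 2*u*v**2 + v**3.
The quadratic part v**2 - u**2 = (v − u)(v + u) splits into two distinct linear factors, so there are two distinct tangent lines y − -3 = ±(x − -2) — this is a node (ordinary double point).
Classification: node.


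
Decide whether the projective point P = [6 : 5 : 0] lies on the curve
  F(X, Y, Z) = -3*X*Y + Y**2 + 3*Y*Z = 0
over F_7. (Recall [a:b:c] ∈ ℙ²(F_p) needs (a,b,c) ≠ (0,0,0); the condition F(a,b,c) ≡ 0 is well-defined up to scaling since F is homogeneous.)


F(6,5,0) ≡ 5 (mod 7); P is NOT on the curve.

Evaluate F(6, 5, 0) term-by-term (mod 7).
  -3*X*Y ↦ -3·6·5·1 = -90
  Y**2 ↦ 1·1·25·1 = 25
  3*Y*Z ↦ 3·1·5·0 = 0
Sum: F(6, 5, 0) = (-90) + (25) + (0) = -65.
Reducing mod 7: -65 ≡ 5 (mod 7).
Since F(a, b, c) ≡ 5 ≠ 0 (mod 7), P does NOT lie on the curve.


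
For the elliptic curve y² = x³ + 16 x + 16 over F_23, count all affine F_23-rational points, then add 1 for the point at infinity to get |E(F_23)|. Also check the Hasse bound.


Affine points = {(0, 4), (0, 19), (4, 11), (4, 12), (6, 11), (6, 12), (8, 9), (8, 14), (10, 7), (10, 16), (12, 2), (12, 21), (13, 11), (13, 12), (17, 7), (17, 16), (18, 8), (18, 15), (19, 7), (19, 16)}; affine count = 20; |E(F_23)| = 21.

Discriminant check: Δ ∝ 4a³ + 27b² = 4·16³ + 27·16² = 4·4096 + 27·256 ≡ 20 (mod 23). Nonzero ⇒ E is nonsingular.
For each x ∈ F_23, compute rhs = x³ + 16·x + 16 mod 23, then count y ∈ F_23 with y² ≡ rhs.
  x = 0: rhs = 16, matching y values: 4, 19 (2 points).
  x = 1: rhs = 10, matching y values: none (0 points).
  x = 2: rhs = 10, matching y values: none (0 points).
  x = 3: rhs = 22, matching y values: none (0 points).
  x = 4: rhs = 6, matching y values: 11, 12 (2 points).
  x = 5: rhs = 14, matching y values: none (0 points).
  x = 6: rhs = 6, matching y values: 11, 12 (2 points).
  x = 7: rhs = 11, matching y values: none (0 points).
  x = 8: rhs = 12, matching y values: 9, 14 (2 points).
  x = 9: rhs = 15, matching y values: none (0 points).
  x = 10: rhs = 3, matching y values: 7, 16 (2 points).
  x = 11: rhs = 5, matching y values: none (0 points).
  x = 12: rhs = 4, matching y values: 2, 21 (2 points).
  x = 13: rhs = 6, matching y values: 11, 12 (2 points).
  x = 14: rhs = 17, matching y values: none (0 points).
  x = 15: rhs = 20, matching y values: none (0 points).
  x = 16: rhs = 21, matching y values: none (0 points).
  x = 17: rhs = 3, matching y values: 7, 16 (2 points).
  x = 18: rhs = 18, matching y values: 8, 15 (2 points).
  x = 19: rhs = 3, matching y values: 7, 16 (2 points).
  x = 20: rhs = 10, matching y values: none (0 points).
  x = 21: rhs = 22, matching y values: none (0 points).
  x = 22: rhs = 22, matching y values: none (0 points).
Total affine count: 20.
Full point count |E(F_23)| = 20 + 1 = 21.
Hasse bound: |21 − (23+1)| = |-3| = 3 ≤ 2√23 ≈ 9.5917 ✓.


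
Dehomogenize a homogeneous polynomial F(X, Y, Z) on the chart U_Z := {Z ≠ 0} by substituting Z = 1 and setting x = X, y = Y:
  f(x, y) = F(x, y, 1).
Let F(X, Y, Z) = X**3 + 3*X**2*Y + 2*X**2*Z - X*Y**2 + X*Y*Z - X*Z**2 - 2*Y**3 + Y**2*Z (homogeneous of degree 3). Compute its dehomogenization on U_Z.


f(x, y) = x**3 + 3*x**2*y + 2*x**2 - x*y**2 + x*y - x - 2*y**3 + y**2

On U_Z we set Z = 1. Each monomial c·X^i·Y^j·Z^k in F becomes c·x^i·y^j·1^k = c·x^i·y^j.
Substituting Z = 1: F(X, Y, 1) = x**3 + 3*x**2*y + 2*x**2 - x*y**2 + x*y - x - 2*y**3 + y**2.
Note: deg(f) ≤ deg(F) = 3; strict inequality happens when F is divisible by Z (lost terms).


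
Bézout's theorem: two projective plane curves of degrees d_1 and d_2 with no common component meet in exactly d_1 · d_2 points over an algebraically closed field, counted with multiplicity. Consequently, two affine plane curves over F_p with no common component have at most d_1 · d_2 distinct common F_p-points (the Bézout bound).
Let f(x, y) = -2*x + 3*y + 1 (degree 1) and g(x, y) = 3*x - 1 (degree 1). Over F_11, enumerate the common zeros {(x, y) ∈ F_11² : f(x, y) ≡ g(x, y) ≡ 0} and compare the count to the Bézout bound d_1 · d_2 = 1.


Common zeros: {(4, 6)}; count = 1; Bézout bound = 1.

deg(f) = 1, deg(g) = 1, so Bézout bound = 1.
Scan x ∈ F_11. For each x, list the y ∈ F_11 with f(x, y) ≡ 0 and those with g(x, y) ≡ 0 (mod 11); the common zeros in that column are the intersection.
  x = 0: f ≡ 0 at y ∈ {7}; g ≡ 0 at y ∈ ∅; common: ∅.
  x = 1: f ≡ 0 at y ∈ {4}; g ≡ 0 at y ∈ ∅; common: ∅.
  x = 2: f ≡ 0 at y ∈ {1}; g ≡ 0 at y ∈ ∅; common: ∅.
  x = 3: f ≡ 0 at y ∈ {9}; g ≡ 0 at y ∈ ∅; common: ∅.
  x = 4: f ≡ 0 at y ∈ {6}; g ≡ 0 at y ∈ {0, 1, 2, 3, 4, 5, 6, 7, 8, 9, 10}; common: {6}.
  x = 5: f ≡ 0 at y ∈ {3}; g ≡ 0 at y ∈ ∅; common: ∅.
  x = 6: f ≡ 0 at y ∈ {0}; g ≡ 0 at y ∈ ∅; common: ∅.
  x = 7: f ≡ 0 at y ∈ {8}; g ≡ 0 at y ∈ ∅; common: ∅.
  x = 8: f ≡ 0 at y ∈ {5}; g ≡ 0 at y ∈ ∅; common: ∅.
  x = 9: f ≡ 0 at y ∈ {2}; g ≡ 0 at y ∈ ∅; common: ∅.
  x = 10: f ≡ 0 at y ∈ {10}; g ≡ 0 at y ∈ ∅; common: ∅.
Collecting: common zeros = {(4, 6)}, so the count is 1.
Comparison with the Bézout bound: 1 ≤ 1 = deg(f)·deg(g), as expected for curves with no common component (the bound is attained).


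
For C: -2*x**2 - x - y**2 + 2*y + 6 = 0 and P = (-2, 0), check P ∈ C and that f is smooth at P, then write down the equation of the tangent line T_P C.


Tangent line at P: 7*x + 2*y + 14 = 0.

Step 1: f(-2, 0) = 0, so P lies on C.
Step 2: partial derivatives
  f_x(x, y) = -4*x - 1, f_y(x, y) = 2 - 2*y.
  f_x(P) = 7, f_y(P) = 2 (gradient nonzero, so P is smooth).
Step 3: tangent line at P: 7·(x − -2) + 2·(y − 0) = 0.
Expanding: 7*x + 2*y + 14 = 0.


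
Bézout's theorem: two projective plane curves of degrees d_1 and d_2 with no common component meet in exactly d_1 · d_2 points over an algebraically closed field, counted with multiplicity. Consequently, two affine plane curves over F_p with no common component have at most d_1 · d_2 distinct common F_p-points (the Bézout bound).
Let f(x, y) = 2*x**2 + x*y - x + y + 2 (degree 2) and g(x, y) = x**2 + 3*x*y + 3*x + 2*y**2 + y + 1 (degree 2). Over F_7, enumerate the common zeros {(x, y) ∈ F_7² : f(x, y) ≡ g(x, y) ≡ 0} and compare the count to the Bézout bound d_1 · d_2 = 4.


Common zeros: {(0, 5), (1, 2)}; count = 2; Bézout bound = 4.

deg(f) = 2, deg(g) = 2, so Bézout bound = 4.
Scan x ∈ F_7. For each x, list the y ∈ F_7 with f(x, y) ≡ 0 and those with g(x, y) ≡ 0 (mod 7); the common zeros in that column are the intersection.
  x = 0: f ≡ 0 at y ∈ {5}; g ≡ 0 at y ∈ {5}; common: {5}.
  x = 1: f ≡ 0 at y ∈ {2}; g ≡ 0 at y ∈ {2, 3}; common: {2}.
  x = 2: f ≡ 0 at y ∈ {2}; g ≡ 0 at y ∈ ∅; common: ∅.
  x = 3: f ≡ 0 at y ∈ {1}; g ≡ 0 at y ∈ {4, 5}; common: ∅.
  x = 4: f ≡ 0 at y ∈ {1}; g ≡ 0 at y ∈ {2}; common: ∅.
  x = 5: f ≡ 0 at y ∈ {5}; g ≡ 0 at y ∈ ∅; common: ∅.
  x = 6: f ≡ 0 at y ∈ ∅; g ≡ 0 at y ∈ ∅; common: ∅.
Collecting: common zeros = {(0, 5), (1, 2)}, so the count is 2.
Comparison with the Bézout bound: 2 ≤ 4 = deg(f)·deg(g), as expected for curves with no common component (the affine F_7-count falls short of the bound because intersections may lie at infinity, over extension fields, or carry multiplicity).
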